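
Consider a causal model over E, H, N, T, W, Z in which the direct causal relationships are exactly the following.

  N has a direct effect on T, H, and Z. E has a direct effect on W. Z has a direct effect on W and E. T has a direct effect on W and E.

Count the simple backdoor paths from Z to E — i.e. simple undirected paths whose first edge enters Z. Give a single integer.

2

A backdoor path from Z to E is any simple undirected path whose first edge points into Z (i.e. leaves Z via a parent).
Parents of Z: {N}.
Enumerating:
  P1: Z <- N -> T -> E
  P2: Z <- N -> T -> W <- E
That exhausts the simple backdoor paths. Count: 2.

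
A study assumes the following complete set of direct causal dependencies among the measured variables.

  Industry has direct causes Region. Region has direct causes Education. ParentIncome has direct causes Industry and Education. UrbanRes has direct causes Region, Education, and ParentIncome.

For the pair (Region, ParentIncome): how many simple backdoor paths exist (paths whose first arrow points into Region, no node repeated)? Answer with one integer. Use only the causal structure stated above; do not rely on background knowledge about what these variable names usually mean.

2

A backdoor path from Region to ParentIncome is any simple undirected path whose first edge points into Region (i.e. leaves Region via a parent).
Parents of Region: {Education}.
Enumerating:
  P1: Region <- Education -> ParentIncome
  P2: Region <- Education -> UrbanRes <- ParentIncome
That exhausts the simple backdoor paths. Count: 2.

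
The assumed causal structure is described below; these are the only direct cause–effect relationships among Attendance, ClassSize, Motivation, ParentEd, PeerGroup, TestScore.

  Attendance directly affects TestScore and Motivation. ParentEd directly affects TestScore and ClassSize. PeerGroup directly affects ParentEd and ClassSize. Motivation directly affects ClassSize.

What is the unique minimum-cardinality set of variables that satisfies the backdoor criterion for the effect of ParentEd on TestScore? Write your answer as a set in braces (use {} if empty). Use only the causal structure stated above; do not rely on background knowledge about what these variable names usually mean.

{}

Variables eligible for adjustment (non-descendants of ParentEd, excluding ParentEd and TestScore): {Attendance, Motivation, PeerGroup}.
Backdoor paths from ParentEd to TestScore:
  P1: ParentEd <- PeerGroup -> ClassSize <- Motivation <- Attendance -> TestScore
Each backdoor path contains an unconditioned collider, so every path is already blocked with the empty conditioning set:
  P1: blocked at collider ClassSize (neither it nor any descendant is in the conditioning set).
The empty set is therefore the unique smallest valid set.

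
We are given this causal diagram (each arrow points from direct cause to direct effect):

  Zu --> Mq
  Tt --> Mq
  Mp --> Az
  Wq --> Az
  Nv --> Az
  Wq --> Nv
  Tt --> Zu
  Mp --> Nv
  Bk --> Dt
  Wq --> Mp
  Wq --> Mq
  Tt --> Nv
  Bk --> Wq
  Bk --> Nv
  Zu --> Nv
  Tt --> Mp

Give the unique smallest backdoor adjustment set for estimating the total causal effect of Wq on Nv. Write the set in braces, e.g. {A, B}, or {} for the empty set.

Variables eligible for adjustment (non-descendants of Wq, excluding Wq and Nv): {Bk, Dt, Tt, Zu}.
Backdoor paths from Wq to Nv:
  P1: Wq <- Bk -> Nv
The empty set is not sufficient: P1 (Wq <- Bk -> Nv) has no collider blocking it and no conditioned non-collider, so it is open.
Try {Bk}:
  P1: blocked at fork node Bk ∈ conditioning set.
{Bk} contains no descendant of Wq and blocks every backdoor path.
No other singleton works — e.g. {Tt} leaves P1 open — so {Bk} is the unique smallest valid adjustment set.

{Bk}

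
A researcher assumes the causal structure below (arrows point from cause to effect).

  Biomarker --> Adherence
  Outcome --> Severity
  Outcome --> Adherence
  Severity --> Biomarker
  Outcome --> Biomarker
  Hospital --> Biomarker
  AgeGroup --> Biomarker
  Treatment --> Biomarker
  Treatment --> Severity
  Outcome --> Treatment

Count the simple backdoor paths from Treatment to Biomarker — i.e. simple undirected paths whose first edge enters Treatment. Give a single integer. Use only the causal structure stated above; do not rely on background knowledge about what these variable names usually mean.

A backdoor path from Treatment to Biomarker is any simple undirected path whose first edge points into Treatment (i.e. leaves Treatment via a parent).
Parents of Treatment: {Outcome}.
Enumerating:
  P1: Treatment <- Outcome -> Severity -> Biomarker
  P2: Treatment <- Outcome -> Biomarker
  P3: Treatment <- Outcome -> Adherence <- Biomarker
That exhausts the simple backdoor paths. Count: 3.

3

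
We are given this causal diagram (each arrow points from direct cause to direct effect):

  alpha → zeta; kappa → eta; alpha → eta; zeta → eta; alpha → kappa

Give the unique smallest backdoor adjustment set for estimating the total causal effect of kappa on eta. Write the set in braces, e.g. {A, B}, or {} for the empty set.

Variables eligible for adjustment (non-descendants of kappa, excluding kappa and eta): {alpha, zeta}.
Backdoor paths from kappa to eta:
  P1: kappa <- alpha -> zeta -> eta
  P2: kappa <- alpha -> eta
The empty set is not sufficient: P1 (kappa <- alpha -> zeta -> eta) has no collider blocking it and no conditioned non-collider, so it is open.
Try {alpha}:
  P1: blocked at fork node alpha ∈ conditioning set.
  P2: blocked at fork node alpha ∈ conditioning set.
{alpha} contains no descendant of kappa and blocks every backdoor path.
No other singleton works — e.g. {zeta} leaves P2 open — so {alpha} is the unique smallest valid adjustment set.

{alpha}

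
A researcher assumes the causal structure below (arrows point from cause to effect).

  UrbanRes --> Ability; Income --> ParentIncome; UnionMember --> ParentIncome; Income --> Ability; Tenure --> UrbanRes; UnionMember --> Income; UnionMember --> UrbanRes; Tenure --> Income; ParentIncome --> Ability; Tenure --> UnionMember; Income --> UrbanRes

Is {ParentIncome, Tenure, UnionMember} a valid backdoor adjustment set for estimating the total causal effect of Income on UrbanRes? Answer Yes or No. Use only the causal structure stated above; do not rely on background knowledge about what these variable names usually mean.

Backdoor paths from Income to UrbanRes (paths whose first edge points into Income):
  P1: Income <- Tenure -> UnionMember -> ParentIncome -> Ability <- UrbanRes
  P2: Income <- Tenure -> UnionMember -> UrbanRes
  P3: Income <- Tenure -> UrbanRes
  P4: Income <- UnionMember <- Tenure -> UrbanRes
  P5: Income <- UnionMember -> ParentIncome -> Ability <- UrbanRes
  P6: Income <- UnionMember -> UrbanRes
Condition 1 (no descendant of Income in the set): FAILS — ParentIncome is a descendant of Income.
Condition 2 (every backdoor path blocked by {ParentIncome, Tenure, UnionMember}):
  P1: blocked at fork node Tenure ∈ conditioning set.
  P2: blocked at fork node Tenure ∈ conditioning set.
  P3: blocked at fork node Tenure ∈ conditioning set.
  P4: blocked at chain node UnionMember ∈ conditioning set.
  P5: blocked at fork node UnionMember ∈ conditioning set.
  P6: blocked at fork node UnionMember ∈ conditioning set.
{ParentIncome, Tenure, UnionMember} does not satisfy the backdoor criterion.

No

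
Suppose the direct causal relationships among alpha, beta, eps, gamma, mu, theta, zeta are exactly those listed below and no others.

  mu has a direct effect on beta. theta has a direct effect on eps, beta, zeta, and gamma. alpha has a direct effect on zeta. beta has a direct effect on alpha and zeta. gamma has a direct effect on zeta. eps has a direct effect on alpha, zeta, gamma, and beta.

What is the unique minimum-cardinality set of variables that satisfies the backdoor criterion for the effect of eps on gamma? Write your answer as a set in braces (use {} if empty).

Variables eligible for adjustment (non-descendants of eps, excluding eps and gamma): {mu, theta}.
Backdoor paths from eps to gamma:
  P1: eps <- theta -> beta -> alpha -> zeta <- gamma
  P2: eps <- theta -> beta -> zeta <- gamma
  P3: eps <- theta -> gamma
  P4: eps <- theta -> zeta <- gamma
The empty set is not sufficient: P3 (eps <- theta -> gamma) has no collider blocking it and no conditioned non-collider, so it is open.
Try {theta}:
  P1: blocked at fork node theta ∈ conditioning set.
  P2: blocked at fork node theta ∈ conditioning set.
  P3: blocked at fork node theta ∈ conditioning set.
  P4: blocked at fork node theta ∈ conditioning set.
{theta} contains no descendant of eps and blocks every backdoor path.
No other singleton works — e.g. {mu} leaves P3 open — so {theta} is the unique smallest valid adjustment set.

{theta}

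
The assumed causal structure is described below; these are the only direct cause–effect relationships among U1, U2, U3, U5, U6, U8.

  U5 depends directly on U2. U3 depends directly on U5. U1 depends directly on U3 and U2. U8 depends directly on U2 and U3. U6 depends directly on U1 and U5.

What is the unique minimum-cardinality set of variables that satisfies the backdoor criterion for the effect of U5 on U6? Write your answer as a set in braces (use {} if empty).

Variables eligible for adjustment (non-descendants of U5, excluding U5 and U6): {U2}.
Backdoor paths from U5 to U6:
  P1: U5 <- U2 -> U1 -> U6
  P2: U5 <- U2 -> U8 <- U3 -> U1 -> U6
The empty set is not sufficient: P1 (U5 <- U2 -> U1 -> U6) has no collider blocking it and no conditioned non-collider, so it is open.
Try {U2}:
  P1: blocked at fork node U2 ∈ conditioning set.
  P2: blocked at fork node U2 ∈ conditioning set.
{U2} contains no descendant of U5 and blocks every backdoor path.
{U2} is the unique smallest valid adjustment set.

{U2}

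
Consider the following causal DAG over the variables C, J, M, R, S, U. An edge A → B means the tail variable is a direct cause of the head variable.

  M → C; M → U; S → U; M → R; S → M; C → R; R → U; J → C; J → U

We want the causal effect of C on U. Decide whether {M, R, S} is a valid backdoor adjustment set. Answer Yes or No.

Backdoor paths from C to U (paths whose first edge points into C):
  P1: C <- J -> U
  P2: C <- M <- S -> U
  P3: C <- M -> R -> U
  P4: C <- M -> U
Condition 1 (no descendant of C in the set): FAILS — R is a descendant of C.
Condition 2 (every backdoor path blocked by {M, R, S}):
  P1: open — no interior node is in the conditioning set.
  P2: blocked at chain node M ∈ conditioning set.
  P3: blocked at fork node M ∈ conditioning set.
  P4: blocked at fork node M ∈ conditioning set.
{M, R, S} does not satisfy the backdoor criterion.

No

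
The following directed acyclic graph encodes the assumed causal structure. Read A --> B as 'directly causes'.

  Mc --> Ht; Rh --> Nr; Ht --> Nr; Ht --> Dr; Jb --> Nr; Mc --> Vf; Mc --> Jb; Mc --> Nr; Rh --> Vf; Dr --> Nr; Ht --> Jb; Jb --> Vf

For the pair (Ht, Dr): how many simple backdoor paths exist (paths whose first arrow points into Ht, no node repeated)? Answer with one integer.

A backdoor path from Ht to Dr is any simple undirected path whose first edge points into Ht (i.e. leaves Ht via a parent).
Parents of Ht: {Mc}.
Enumerating:
  P1: Ht <- Mc -> Jb -> Vf <- Rh -> Nr <- Dr
  P2: Ht <- Mc -> Jb -> Nr <- Dr
  P3: Ht <- Mc -> Vf <- Rh -> Nr <- Dr
  P4: Ht <- Mc -> Vf <- Jb -> Nr <- Dr
  P5: Ht <- Mc -> Nr <- Dr
That exhausts the simple backdoor paths. Count: 5.

5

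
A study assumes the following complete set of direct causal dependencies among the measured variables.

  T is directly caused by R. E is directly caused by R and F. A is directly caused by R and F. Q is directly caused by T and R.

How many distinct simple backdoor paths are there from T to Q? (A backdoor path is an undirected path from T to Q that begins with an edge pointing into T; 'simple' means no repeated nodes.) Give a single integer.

1

A backdoor path from T to Q is any simple undirected path whose first edge points into T (i.e. leaves T via a parent).
Parents of T: {R}.
Enumerating:
  P1: T <- R -> Q
That exhausts the simple backdoor paths. Count: 1.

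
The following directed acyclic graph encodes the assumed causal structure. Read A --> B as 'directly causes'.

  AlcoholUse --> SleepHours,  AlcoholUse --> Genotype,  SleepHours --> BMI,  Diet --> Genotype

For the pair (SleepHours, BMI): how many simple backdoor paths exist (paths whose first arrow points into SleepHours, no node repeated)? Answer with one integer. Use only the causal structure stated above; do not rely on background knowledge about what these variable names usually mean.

A backdoor path from SleepHours to BMI is any simple undirected path whose first edge points into SleepHours (i.e. leaves SleepHours via a parent).
Parents of SleepHours: {AlcoholUse}.
No simple path from any parent of SleepHours reaches BMI without revisiting SleepHours, so there are no backdoor paths.

0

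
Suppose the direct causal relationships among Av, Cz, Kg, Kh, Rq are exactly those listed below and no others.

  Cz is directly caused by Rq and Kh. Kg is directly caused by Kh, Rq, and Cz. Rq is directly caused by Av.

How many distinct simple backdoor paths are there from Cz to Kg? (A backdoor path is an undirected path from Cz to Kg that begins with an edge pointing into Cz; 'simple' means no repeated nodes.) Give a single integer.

2

A backdoor path from Cz to Kg is any simple undirected path whose first edge points into Cz (i.e. leaves Cz via a parent).
Parents of Cz: {Kh, Rq}.
Enumerating:
  P1: Cz <- Kh -> Kg
  P2: Cz <- Rq -> Kg
That exhausts the simple backdoor paths. Count: 2.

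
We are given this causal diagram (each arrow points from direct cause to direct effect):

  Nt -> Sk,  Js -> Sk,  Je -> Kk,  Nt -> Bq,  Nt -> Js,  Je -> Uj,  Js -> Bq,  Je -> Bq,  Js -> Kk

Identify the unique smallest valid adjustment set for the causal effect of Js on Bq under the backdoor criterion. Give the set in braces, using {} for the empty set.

{Nt}

Variables eligible for adjustment (non-descendants of Js, excluding Js and Bq): {Je, Nt, Uj}.
Backdoor paths from Js to Bq:
  P1: Js <- Nt -> Bq
The empty set is not sufficient: P1 (Js <- Nt -> Bq) has no collider blocking it and no conditioned non-collider, so it is open.
Try {Nt}:
  P1: blocked at fork node Nt ∈ conditioning set.
{Nt} contains no descendant of Js and blocks every backdoor path.
No other singleton works — e.g. {Je} leaves P1 open — so {Nt} is the unique smallest valid adjustment set.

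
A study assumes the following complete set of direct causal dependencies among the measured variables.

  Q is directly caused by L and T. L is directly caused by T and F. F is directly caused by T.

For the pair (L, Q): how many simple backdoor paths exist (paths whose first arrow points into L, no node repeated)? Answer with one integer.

A backdoor path from L to Q is any simple undirected path whose first edge points into L (i.e. leaves L via a parent).
Parents of L: {F, T}.
Enumerating:
  P1: L <- T -> Q
  P2: L <- F <- T -> Q
That exhausts the simple backdoor paths. Count: 2.

2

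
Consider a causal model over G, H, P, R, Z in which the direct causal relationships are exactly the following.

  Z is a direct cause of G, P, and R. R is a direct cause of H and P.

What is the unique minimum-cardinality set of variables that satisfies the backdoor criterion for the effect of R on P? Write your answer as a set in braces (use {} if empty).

{Z}

Variables eligible for adjustment (non-descendants of R, excluding R and P): {G, Z}.
Backdoor paths from R to P:
  P1: R <- Z -> P
The empty set is not sufficient: P1 (R <- Z -> P) has no collider blocking it and no conditioned non-collider, so it is open.
Try {Z}:
  P1: blocked at fork node Z ∈ conditioning set.
{Z} contains no descendant of R and blocks every backdoor path.
No other singleton works — e.g. {G} leaves P1 open — so {Z} is the unique smallest valid adjustment set.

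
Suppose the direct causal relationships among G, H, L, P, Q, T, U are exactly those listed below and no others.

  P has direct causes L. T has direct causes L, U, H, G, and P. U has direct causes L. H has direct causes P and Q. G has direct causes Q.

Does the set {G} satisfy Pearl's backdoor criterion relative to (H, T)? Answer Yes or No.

No

Backdoor paths from H to T (paths whose first edge points into H):
  P1: H <- Q -> G -> T
  P2: H <- P <- L -> U -> T
  P3: H <- P <- L -> T
  P4: H <- P -> T
Condition 1 (no descendant of H in the set): holds — descendants of H are {T}; none are in {G}.
Condition 2 (every backdoor path blocked by {G}):
  P1: blocked at chain node G ∈ conditioning set.
  P2: open — no interior node is in the conditioning set.
  P3: open — no interior node is in the conditioning set.
  P4: open — no interior node is in the conditioning set.
{G} does not satisfy the backdoor criterion.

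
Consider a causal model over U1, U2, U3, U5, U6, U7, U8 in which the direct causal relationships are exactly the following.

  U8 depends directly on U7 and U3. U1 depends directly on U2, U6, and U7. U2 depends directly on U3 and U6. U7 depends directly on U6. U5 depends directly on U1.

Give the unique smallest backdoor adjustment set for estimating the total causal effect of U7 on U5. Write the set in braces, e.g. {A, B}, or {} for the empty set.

{U6}

Variables eligible for adjustment (non-descendants of U7, excluding U7 and U5): {U2, U3, U6}.
Backdoor paths from U7 to U5:
  P1: U7 <- U6 -> U2 -> U1 -> U5
  P2: U7 <- U6 -> U1 -> U5
The empty set is not sufficient: P1 (U7 <- U6 -> U2 -> U1 -> U5) has no collider blocking it and no conditioned non-collider, so it is open.
Try {U6}:
  P1: blocked at fork node U6 ∈ conditioning set.
  P2: blocked at fork node U6 ∈ conditioning set.
{U6} contains no descendant of U7 and blocks every backdoor path.
No other singleton works — e.g. {U3} leaves P1 open — so {U6} is the unique smallest valid adjustment set.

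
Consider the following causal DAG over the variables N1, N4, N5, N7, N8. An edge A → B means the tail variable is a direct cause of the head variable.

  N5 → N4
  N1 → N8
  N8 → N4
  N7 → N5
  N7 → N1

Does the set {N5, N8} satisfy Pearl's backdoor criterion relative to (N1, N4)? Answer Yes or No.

No

Backdoor paths from N1 to N4 (paths whose first edge points into N1):
  P1: N1 <- N7 -> N5 -> N4
Condition 1 (no descendant of N1 in the set): FAILS — N8 is a descendant of N1.
Condition 2 (every backdoor path blocked by {N5, N8}):
  P1: blocked at chain node N5 ∈ conditioning set.
{N5, N8} does not satisfy the backdoor criterion.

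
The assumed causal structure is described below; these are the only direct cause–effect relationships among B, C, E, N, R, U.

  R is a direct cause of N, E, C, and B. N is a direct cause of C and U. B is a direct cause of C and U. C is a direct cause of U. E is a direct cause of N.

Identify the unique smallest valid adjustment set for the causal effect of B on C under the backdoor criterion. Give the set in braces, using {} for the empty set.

Variables eligible for adjustment (non-descendants of B, excluding B and C): {E, N, R}.
Backdoor paths from B to C:
  P1: B <- R -> E -> N -> C
  P2: B <- R -> E -> N -> U <- C
  P3: B <- R -> N -> C
  P4: B <- R -> N -> U <- C
  P5: B <- R -> C
The empty set is not sufficient: P1 (B <- R -> E -> N -> C) has no collider blocking it and no conditioned non-collider, so it is open.
Try {R}:
  P1: blocked at fork node R ∈ conditioning set.
  P2: blocked at fork node R ∈ conditioning set.
  P3: blocked at fork node R ∈ conditioning set.
  P4: blocked at fork node R ∈ conditioning set.
  P5: blocked at fork node R ∈ conditioning set.
{R} contains no descendant of B and blocks every backdoor path.
No other singleton works — e.g. {E} leaves P3 open — so {R} is the unique smallest valid adjustment set.

{R}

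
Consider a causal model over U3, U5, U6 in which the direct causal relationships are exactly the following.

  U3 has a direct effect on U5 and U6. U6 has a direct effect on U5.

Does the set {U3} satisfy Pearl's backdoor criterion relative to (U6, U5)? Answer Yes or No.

Yes

Backdoor paths from U6 to U5 (paths whose first edge points into U6):
  P1: U6 <- U3 -> U5
Condition 1 (no descendant of U6 in the set): holds — descendants of U6 are {U5}; none are in {U3}.
Condition 2 (every backdoor path blocked by {U3}):
  P1: blocked at fork node U3 ∈ conditioning set.
{U3} satisfies the backdoor criterion.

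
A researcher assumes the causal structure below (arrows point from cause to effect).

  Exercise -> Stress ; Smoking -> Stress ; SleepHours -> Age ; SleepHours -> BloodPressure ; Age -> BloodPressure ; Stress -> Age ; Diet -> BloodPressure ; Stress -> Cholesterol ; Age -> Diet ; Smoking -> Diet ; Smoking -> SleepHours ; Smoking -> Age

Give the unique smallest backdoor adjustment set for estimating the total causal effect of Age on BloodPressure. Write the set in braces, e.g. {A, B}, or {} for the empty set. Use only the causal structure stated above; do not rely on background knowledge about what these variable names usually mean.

{SleepHours, Smoking}

Variables eligible for adjustment (non-descendants of Age, excluding Age and BloodPressure): {Cholesterol, Exercise, SleepHours, Smoking, Stress}.
Backdoor paths from Age to BloodPressure:
  P1: Age <- Smoking -> SleepHours -> BloodPressure
  P2: Age <- Smoking -> Diet -> BloodPressure
  P3: Age <- Stress <- Smoking -> SleepHours -> BloodPressure
  P4: Age <- Stress <- Smoking -> Diet -> BloodPressure
  P5: Age <- SleepHours <- Smoking -> Diet -> BloodPressure
  P6: Age <- SleepHours -> BloodPressure
The empty set is not sufficient: P1 (Age <- Smoking -> SleepHours -> BloodPressure) has no collider blocking it and no conditioned non-collider, so it is open.
Try {SleepHours, Smoking}:
  P1: blocked at fork node Smoking ∈ conditioning set.
  P2: blocked at fork node Smoking ∈ conditioning set.
  P3: blocked at fork node Smoking ∈ conditioning set.
  P4: blocked at fork node Smoking ∈ conditioning set.
  P5: blocked at chain node SleepHours ∈ conditioning set.
  P6: blocked at fork node SleepHours ∈ conditioning set.
{SleepHours, Smoking} contains no descendant of Age and blocks every backdoor path.
Every element of {SleepHours, Smoking} is needed (dropping SleepHours leaves P6 open; dropping Smoking leaves P2 open), so no proper subset is valid.
Among all size-2 subsets of the eligible variables, only {SleepHours, Smoking} blocks every backdoor path, so it is the unique smallest valid adjustment set.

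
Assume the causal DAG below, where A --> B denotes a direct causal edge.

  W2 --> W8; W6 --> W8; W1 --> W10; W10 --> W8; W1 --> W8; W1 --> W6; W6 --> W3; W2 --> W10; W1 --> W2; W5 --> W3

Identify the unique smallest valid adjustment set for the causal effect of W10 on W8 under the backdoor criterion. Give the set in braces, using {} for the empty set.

{W1, W2}

Variables eligible for adjustment (non-descendants of W10, excluding W10 and W8): {W1, W2, W3, W5, W6}.
Backdoor paths from W10 to W8:
  P1: W10 <- W1 -> W2 -> W8
  P2: W10 <- W1 -> W6 -> W8
  P3: W10 <- W1 -> W8
  P4: W10 <- W2 <- W1 -> W6 -> W8
  P5: W10 <- W2 <- W1 -> W8
  P6: W10 <- W2 -> W8
The empty set is not sufficient: P1 (W10 <- W1 -> W2 -> W8) has no collider blocking it and no conditioned non-collider, so it is open.
Try {W1, W2}:
  P1: blocked at fork node W1 ∈ conditioning set.
  P2: blocked at fork node W1 ∈ conditioning set.
  P3: blocked at fork node W1 ∈ conditioning set.
  P4: blocked at chain node W2 ∈ conditioning set.
  P5: blocked at chain node W2 ∈ conditioning set.
  P6: blocked at fork node W2 ∈ conditioning set.
{W1, W2} contains no descendant of W10 and blocks every backdoor path.
Every element of {W1, W2} is needed (dropping W1 leaves P2 open; dropping W2 leaves P6 open), so no proper subset is valid.
Among all size-2 subsets of the eligible variables, only {W1, W2} blocks every backdoor path, so it is the unique smallest valid adjustment set.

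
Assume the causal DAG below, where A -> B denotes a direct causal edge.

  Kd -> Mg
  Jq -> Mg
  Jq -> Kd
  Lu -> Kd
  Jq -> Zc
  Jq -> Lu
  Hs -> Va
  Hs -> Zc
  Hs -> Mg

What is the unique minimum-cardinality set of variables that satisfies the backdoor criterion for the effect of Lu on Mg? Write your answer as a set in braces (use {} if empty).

Variables eligible for adjustment (non-descendants of Lu, excluding Lu and Mg): {Hs, Jq, Va, Zc}.
Backdoor paths from Lu to Mg:
  P1: Lu <- Jq -> Kd -> Mg
  P2: Lu <- Jq -> Mg
  P3: Lu <- Jq -> Zc <- Hs -> Mg
The empty set is not sufficient: P1 (Lu <- Jq -> Kd -> Mg) has no collider blocking it and no conditioned non-collider, so it is open.
Try {Jq}:
  P1: blocked at fork node Jq ∈ conditioning set.
  P2: blocked at fork node Jq ∈ conditioning set.
  P3: blocked at fork node Jq ∈ conditioning set.
{Jq} contains no descendant of Lu and blocks every backdoor path.
No other singleton works — e.g. {Hs} leaves P1 open — so {Jq} is the unique smallest valid adjustment set.

{Jq}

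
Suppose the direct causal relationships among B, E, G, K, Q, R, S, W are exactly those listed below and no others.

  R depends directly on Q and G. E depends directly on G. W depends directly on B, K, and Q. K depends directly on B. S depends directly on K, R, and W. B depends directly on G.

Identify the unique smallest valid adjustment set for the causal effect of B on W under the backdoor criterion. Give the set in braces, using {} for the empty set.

Variables eligible for adjustment (non-descendants of B, excluding B and W): {E, G, Q, R}.
Backdoor paths from B to W:
  P1: B <- G -> R <- Q -> W
  P2: B <- G -> R -> S <- K -> W
  P3: B <- G -> R -> S <- W
Each backdoor path contains an unconditioned collider, so every path is already blocked with the empty conditioning set:
  P1: blocked at collider R (neither it nor any descendant is in the conditioning set).
  P2: blocked at collider S (neither it nor any descendant is in the conditioning set).
  P3: blocked at collider S (neither it nor any descendant is in the conditioning set).
The empty set is therefore the unique smallest valid set.

{}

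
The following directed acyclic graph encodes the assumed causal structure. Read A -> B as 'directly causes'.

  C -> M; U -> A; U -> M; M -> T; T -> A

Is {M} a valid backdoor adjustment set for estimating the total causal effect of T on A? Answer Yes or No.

Backdoor paths from T to A (paths whose first edge points into T):
  P1: T <- M <- U -> A
Condition 1 (no descendant of T in the set): holds — descendants of T are {A}; none are in {M}.
Condition 2 (every backdoor path blocked by {M}):
  P1: blocked at chain node M ∈ conditioning set.
{M} satisfies the backdoor criterion.

Yes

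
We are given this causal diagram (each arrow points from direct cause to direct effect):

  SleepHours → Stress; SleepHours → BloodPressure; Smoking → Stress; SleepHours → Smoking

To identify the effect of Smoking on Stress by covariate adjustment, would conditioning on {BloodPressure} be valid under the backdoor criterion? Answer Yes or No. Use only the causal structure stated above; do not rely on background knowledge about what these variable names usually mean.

Backdoor paths from Smoking to Stress (paths whose first edge points into Smoking):
  P1: Smoking <- SleepHours -> Stress
Condition 1 (no descendant of Smoking in the set): holds — descendants of Smoking are {Stress}; none are in {BloodPressure}.
Condition 2 (every backdoor path blocked by {BloodPressure}):
  P1: open — no interior node is in the conditioning set.
{BloodPressure} does not satisfy the backdoor criterion.

No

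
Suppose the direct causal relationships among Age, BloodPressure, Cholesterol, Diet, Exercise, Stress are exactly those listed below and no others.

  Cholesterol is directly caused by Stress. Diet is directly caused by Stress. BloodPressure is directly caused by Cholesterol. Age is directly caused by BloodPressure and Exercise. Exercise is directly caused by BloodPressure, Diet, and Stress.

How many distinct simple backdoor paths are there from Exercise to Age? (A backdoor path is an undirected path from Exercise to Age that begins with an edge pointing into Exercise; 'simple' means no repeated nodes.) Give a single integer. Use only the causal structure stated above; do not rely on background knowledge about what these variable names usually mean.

3

A backdoor path from Exercise to Age is any simple undirected path whose first edge points into Exercise (i.e. leaves Exercise via a parent).
Parents of Exercise: {BloodPressure, Diet, Stress}.
Enumerating:
  P1: Exercise <- Stress -> Cholesterol -> BloodPressure -> Age
  P2: Exercise <- Diet <- Stress -> Cholesterol -> BloodPressure -> Age
  P3: Exercise <- BloodPressure -> Age
That exhausts the simple backdoor paths. Count: 3.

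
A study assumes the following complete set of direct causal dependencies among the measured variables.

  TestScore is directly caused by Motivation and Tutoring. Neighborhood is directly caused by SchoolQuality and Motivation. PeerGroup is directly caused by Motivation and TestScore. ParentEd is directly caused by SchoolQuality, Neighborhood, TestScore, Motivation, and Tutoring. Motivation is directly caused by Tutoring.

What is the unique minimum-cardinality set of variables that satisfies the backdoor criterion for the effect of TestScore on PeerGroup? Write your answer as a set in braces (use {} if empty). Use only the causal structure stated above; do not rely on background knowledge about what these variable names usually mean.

Variables eligible for adjustment (non-descendants of TestScore, excluding TestScore and PeerGroup): {Motivation, Neighborhood, SchoolQuality, Tutoring}.
Backdoor paths from TestScore to PeerGroup:
  P1: TestScore <- Tutoring -> Motivation -> PeerGroup
  P2: TestScore <- Tutoring -> ParentEd <- Motivation -> PeerGroup
  P3: TestScore <- Tutoring -> ParentEd <- SchoolQuality -> Neighborhood <- Motivation -> PeerGroup
  P4: TestScore <- Tutoring -> ParentEd <- Neighborhood <- Motivation -> PeerGroup
  P5: TestScore <- Motivation -> PeerGroup
The empty set is not sufficient: P1 (TestScore <- Tutoring -> Motivation -> PeerGroup) has no collider blocking it and no conditioned non-collider, so it is open.
Try {Motivation}:
  P1: blocked at chain node Motivation ∈ conditioning set.
  P2: blocked at collider ParentEd (neither it nor any descendant is in the conditioning set).
  P3: blocked at collider ParentEd (neither it nor any descendant is in the conditioning set).
  P4: blocked at collider ParentEd (neither it nor any descendant is in the conditioning set).
  P5: blocked at fork node Motivation ∈ conditioning set.
{Motivation} contains no descendant of TestScore and blocks every backdoor path.
No other singleton works — e.g. {Tutoring} leaves P5 open — so {Motivation} is the unique smallest valid adjustment set.

{Motivation}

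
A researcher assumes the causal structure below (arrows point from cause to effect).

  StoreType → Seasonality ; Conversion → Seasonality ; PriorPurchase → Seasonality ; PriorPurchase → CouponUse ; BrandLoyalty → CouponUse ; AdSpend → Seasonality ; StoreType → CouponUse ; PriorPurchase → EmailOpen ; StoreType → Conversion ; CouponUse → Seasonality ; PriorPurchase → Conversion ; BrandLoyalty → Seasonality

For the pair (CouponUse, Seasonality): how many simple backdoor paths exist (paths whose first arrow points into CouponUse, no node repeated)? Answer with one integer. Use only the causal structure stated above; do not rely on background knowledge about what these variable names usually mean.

A backdoor path from CouponUse to Seasonality is any simple undirected path whose first edge points into CouponUse (i.e. leaves CouponUse via a parent).
Parents of CouponUse: {BrandLoyalty, PriorPurchase, StoreType}.
Enumerating:
  P1: CouponUse <- StoreType -> Conversion <- PriorPurchase -> Seasonality
  P2: CouponUse <- StoreType -> Conversion -> Seasonality
  P3: CouponUse <- StoreType -> Seasonality
  P4: CouponUse <- PriorPurchase -> Conversion <- StoreType -> Seasonality
  P5: CouponUse <- PriorPurchase -> Conversion -> Seasonality
  P6: CouponUse <- PriorPurchase -> Seasonality
  P7: CouponUse <- BrandLoyalty -> Seasonality
That exhausts the simple backdoor paths. Count: 7.

7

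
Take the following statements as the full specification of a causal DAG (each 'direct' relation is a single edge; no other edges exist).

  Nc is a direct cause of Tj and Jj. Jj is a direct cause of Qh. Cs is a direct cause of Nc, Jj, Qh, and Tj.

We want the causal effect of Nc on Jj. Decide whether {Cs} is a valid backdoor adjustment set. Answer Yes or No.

Backdoor paths from Nc to Jj (paths whose first edge points into Nc):
  P1: Nc <- Cs -> Jj
  P2: Nc <- Cs -> Qh <- Jj
Condition 1 (no descendant of Nc in the set): holds — descendants of Nc are {Jj, Qh, Tj}; none are in {Cs}.
Condition 2 (every backdoor path blocked by {Cs}):
  P1: blocked at fork node Cs ∈ conditioning set.
  P2: blocked at fork node Cs ∈ conditioning set.
{Cs} satisfies the backdoor criterion.

Yes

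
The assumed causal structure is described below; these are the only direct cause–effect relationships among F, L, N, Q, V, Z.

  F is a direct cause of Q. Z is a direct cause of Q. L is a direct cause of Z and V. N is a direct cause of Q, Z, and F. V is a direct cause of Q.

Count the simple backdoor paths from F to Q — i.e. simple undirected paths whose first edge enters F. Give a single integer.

A backdoor path from F to Q is any simple undirected path whose first edge points into F (i.e. leaves F via a parent).
Parents of F: {N}.
Enumerating:
  P1: F <- N -> Z <- L -> V -> Q
  P2: F <- N -> Z -> Q
  P3: F <- N -> Q
That exhausts the simple backdoor paths. Count: 3.

3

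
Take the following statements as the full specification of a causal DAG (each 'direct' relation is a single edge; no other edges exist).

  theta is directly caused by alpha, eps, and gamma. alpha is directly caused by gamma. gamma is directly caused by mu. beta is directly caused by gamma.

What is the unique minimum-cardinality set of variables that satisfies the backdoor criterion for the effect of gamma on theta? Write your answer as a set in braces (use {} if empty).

{}

Variables eligible for adjustment (non-descendants of gamma, excluding gamma and theta): {eps, mu}.
Backdoor paths from gamma to theta:
  (none)
With no backdoor paths the empty set already satisfies the criterion, and it is trivially minimal.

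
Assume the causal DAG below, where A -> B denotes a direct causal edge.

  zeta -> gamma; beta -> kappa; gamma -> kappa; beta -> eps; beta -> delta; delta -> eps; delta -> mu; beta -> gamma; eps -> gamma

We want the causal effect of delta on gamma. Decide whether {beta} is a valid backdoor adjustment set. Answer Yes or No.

Yes

Backdoor paths from delta to gamma (paths whose first edge points into delta):
  P1: delta <- beta -> eps -> gamma
  P2: delta <- beta -> gamma
  P3: delta <- beta -> kappa <- gamma
Condition 1 (no descendant of delta in the set): holds — descendants of delta are {eps, gamma, kappa, mu}; none are in {beta}.
Condition 2 (every backdoor path blocked by {beta}):
  P1: blocked at fork node beta ∈ conditioning set.
  P2: blocked at fork node beta ∈ conditioning set.
  P3: blocked at fork node beta ∈ conditioning set.
{beta} satisfies the backdoor criterion.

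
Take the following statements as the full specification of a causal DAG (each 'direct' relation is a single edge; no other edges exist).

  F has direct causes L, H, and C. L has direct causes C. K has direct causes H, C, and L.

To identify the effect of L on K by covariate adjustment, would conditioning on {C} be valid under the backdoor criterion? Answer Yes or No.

Backdoor paths from L to K (paths whose first edge points into L):
  P1: L <- C -> K
  P2: L <- C -> F <- H -> K
Condition 1 (no descendant of L in the set): holds — descendants of L are {F, K}; none are in {C}.
Condition 2 (every backdoor path blocked by {C}):
  P1: blocked at fork node C ∈ conditioning set.
  P2: blocked at fork node C ∈ conditioning set.
{C} satisfies the backdoor criterion.

Yes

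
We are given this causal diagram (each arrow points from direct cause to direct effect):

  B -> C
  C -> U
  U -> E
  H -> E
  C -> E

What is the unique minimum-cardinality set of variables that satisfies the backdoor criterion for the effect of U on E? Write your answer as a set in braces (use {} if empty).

Variables eligible for adjustment (non-descendants of U, excluding U and E): {B, C, H}.
Backdoor paths from U to E:
  P1: U <- C -> E
The empty set is not sufficient: P1 (U <- C -> E) has no collider blocking it and no conditioned non-collider, so it is open.
Try {C}:
  P1: blocked at fork node C ∈ conditioning set.
{C} contains no descendant of U and blocks every backdoor path.
No other singleton works — e.g. {B} leaves P1 open — so {C} is the unique smallest valid adjustment set.

{C}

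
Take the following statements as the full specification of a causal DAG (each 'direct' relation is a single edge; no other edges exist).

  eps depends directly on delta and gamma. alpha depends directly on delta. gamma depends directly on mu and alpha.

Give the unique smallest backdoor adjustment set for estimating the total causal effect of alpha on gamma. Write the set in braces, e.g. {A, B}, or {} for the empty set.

{}

Variables eligible for adjustment (non-descendants of alpha, excluding alpha and gamma): {delta, mu}.
Backdoor paths from alpha to gamma:
  P1: alpha <- delta -> eps <- gamma
Each backdoor path contains an unconditioned collider, so every path is already blocked with the empty conditioning set:
  P1: blocked at collider eps (neither it nor any descendant is in the conditioning set).
The empty set is therefore the unique smallest valid set.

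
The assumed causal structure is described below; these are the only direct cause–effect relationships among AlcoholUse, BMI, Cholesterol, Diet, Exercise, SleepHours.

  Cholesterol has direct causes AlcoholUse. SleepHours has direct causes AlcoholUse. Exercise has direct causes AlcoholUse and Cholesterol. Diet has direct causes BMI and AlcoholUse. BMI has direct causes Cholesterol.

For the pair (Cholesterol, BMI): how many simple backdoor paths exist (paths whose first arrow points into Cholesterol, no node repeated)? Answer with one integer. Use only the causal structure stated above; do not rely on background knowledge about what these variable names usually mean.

1

A backdoor path from Cholesterol to BMI is any simple undirected path whose first edge points into Cholesterol (i.e. leaves Cholesterol via a parent).
Parents of Cholesterol: {AlcoholUse}.
Enumerating:
  P1: Cholesterol <- AlcoholUse -> Diet <- BMI
That exhausts the simple backdoor paths. Count: 1.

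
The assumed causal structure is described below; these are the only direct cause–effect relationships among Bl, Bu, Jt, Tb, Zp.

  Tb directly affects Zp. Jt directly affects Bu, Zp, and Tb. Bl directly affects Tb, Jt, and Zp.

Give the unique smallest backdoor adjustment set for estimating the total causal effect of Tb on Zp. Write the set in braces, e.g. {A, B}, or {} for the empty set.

{Bl, Jt}

Variables eligible for adjustment (non-descendants of Tb, excluding Tb and Zp): {Bl, Bu, Jt}.
Backdoor paths from Tb to Zp:
  P1: Tb <- Bl -> Jt -> Zp
  P2: Tb <- Bl -> Zp
  P3: Tb <- Jt <- Bl -> Zp
  P4: Tb <- Jt -> Zp
The empty set is not sufficient: P1 (Tb <- Bl -> Jt -> Zp) has no collider blocking it and no conditioned non-collider, so it is open.
Try {Bl, Jt}:
  P1: blocked at fork node Bl ∈ conditioning set.
  P2: blocked at fork node Bl ∈ conditioning set.
  P3: blocked at chain node Jt ∈ conditioning set.
  P4: blocked at fork node Jt ∈ conditioning set.
{Bl, Jt} contains no descendant of Tb and blocks every backdoor path.
Every element of {Bl, Jt} is needed (dropping Bl leaves P2 open; dropping Jt leaves P4 open), so no proper subset is valid.
Among all size-2 subsets of the eligible variables, only {Bl, Jt} blocks every backdoor path, so it is the unique smallest valid adjustment set.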